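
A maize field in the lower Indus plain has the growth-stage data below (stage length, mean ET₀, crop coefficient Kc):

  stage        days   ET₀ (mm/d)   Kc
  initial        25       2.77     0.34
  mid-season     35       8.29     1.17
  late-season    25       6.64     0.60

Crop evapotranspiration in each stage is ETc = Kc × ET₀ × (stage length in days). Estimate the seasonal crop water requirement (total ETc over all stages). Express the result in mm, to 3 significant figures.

463 mm

initial: 0.34 × 2.77 × 25 = 23.55 mm
mid-season: 1.17 × 8.29 × 35 = 339.48 mm
late-season: 0.60 × 6.64 × 25 = 99.60 mm
Seasonal total = 462.63 mm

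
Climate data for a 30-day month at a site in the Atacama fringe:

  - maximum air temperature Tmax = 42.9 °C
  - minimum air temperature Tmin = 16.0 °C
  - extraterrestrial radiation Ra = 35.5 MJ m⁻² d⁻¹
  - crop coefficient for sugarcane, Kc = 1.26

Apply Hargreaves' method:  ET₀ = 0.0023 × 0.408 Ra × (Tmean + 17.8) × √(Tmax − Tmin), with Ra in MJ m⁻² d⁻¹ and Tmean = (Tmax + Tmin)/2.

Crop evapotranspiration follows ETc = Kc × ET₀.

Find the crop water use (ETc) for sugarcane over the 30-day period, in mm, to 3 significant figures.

309 mm

Tmean = (42.9 + 16.0)/2 = 29.45 °C
0.408 Ra = 0.408 × 35.5 = 14.4840 mm/d equivalent
ET₀ = 0.0023 × 14.4840 × (29.45 + 17.8) × √26.9 = 0.0023 × 14.4840 × 47.25 × 5.1865 = 8.1638 mm/d
ETc = Kc × ET₀ = 1.26 × 8.1638 = 10.2864 mm/d
Over 30 days: 10.2864 × 30 = 308.592 mm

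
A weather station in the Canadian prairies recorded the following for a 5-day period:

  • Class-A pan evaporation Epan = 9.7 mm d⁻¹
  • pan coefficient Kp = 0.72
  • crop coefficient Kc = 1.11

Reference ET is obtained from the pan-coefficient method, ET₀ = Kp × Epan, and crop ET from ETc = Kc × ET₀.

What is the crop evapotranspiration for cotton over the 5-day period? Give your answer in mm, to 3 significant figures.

38.8 mm

ET₀ = 0.72 × 9.7 = 6.9840 mm/d
ETc = Kc × ET₀ = 1.11 × 6.9840 = 7.7522 mm/d
Over 5 days: 7.7522 × 5 = 38.761 mm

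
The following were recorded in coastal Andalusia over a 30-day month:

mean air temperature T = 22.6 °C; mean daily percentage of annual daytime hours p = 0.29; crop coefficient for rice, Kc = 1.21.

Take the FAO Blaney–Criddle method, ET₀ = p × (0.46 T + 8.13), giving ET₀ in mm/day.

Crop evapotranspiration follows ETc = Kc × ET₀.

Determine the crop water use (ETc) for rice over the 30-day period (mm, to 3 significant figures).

195 mm

ET₀ = 0.29 × (0.46 × 22.6 + 8.13) = 0.29 × 18.526 = 5.3725 mm/d
ETc = Kc × ET₀ = 1.21 × 5.3725 = 6.5007 mm/d
Over 30 days: 6.5007 × 30 = 195.021 mm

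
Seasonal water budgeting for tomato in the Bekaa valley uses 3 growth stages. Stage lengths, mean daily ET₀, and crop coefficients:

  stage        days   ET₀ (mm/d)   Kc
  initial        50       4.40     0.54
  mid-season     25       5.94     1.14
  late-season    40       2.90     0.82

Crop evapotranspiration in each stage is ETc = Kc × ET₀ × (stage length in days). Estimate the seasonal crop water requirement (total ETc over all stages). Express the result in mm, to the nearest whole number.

initial: 0.54 × 4.40 × 50 = 118.80 mm
mid-season: 1.14 × 5.94 × 25 = 169.29 mm
late-season: 0.82 × 2.90 × 40 = 95.12 mm
Seasonal total = 383.21 mm

383 mm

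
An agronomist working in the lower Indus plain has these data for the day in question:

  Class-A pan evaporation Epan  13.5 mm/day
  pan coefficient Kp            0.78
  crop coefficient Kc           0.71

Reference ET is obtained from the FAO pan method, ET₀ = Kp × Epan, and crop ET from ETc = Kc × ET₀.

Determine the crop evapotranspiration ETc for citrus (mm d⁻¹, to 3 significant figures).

ET₀ = 0.78 × 13.5 = 10.5300 mm/d
ETc = Kc × ET₀ = 0.71 × 10.5300 = 7.4763 mm/d

7.48 mm d⁻¹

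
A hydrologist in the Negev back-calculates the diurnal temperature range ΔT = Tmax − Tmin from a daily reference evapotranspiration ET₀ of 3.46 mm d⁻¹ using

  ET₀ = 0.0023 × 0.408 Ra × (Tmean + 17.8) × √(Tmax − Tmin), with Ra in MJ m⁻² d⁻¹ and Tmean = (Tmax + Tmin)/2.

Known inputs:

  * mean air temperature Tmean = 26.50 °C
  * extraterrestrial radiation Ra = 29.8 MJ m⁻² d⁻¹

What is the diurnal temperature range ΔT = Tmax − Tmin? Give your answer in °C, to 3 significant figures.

√ΔT = ET₀ / [0.0023 × 0.408 × Ra × (Tmean+17.8)] = 3.46 / (0.0023 × 12.1584 × 44.30) = 2.7930
ΔT = 2.7930² = 7.801 °C

7.80 °C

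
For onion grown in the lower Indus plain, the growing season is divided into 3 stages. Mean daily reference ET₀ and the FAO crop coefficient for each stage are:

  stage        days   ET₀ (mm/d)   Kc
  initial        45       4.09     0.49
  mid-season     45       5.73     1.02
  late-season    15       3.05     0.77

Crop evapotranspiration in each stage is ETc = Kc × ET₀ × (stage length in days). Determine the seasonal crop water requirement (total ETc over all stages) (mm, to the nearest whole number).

initial: 0.49 × 4.09 × 45 = 90.18 mm
mid-season: 1.02 × 5.73 × 45 = 263.01 mm
late-season: 0.77 × 3.05 × 15 = 35.23 mm
Seasonal total = 388.42 mm

388 mm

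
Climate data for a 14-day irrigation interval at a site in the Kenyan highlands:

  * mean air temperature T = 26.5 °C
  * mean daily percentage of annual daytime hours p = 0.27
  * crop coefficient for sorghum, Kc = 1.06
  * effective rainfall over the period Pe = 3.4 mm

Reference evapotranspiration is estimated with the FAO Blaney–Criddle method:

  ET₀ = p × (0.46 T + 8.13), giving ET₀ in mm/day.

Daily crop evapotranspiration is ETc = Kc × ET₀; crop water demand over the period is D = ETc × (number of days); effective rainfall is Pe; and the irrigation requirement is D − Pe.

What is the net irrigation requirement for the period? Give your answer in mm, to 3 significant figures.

ET₀ = 0.27 × (0.46 × 26.5 + 8.13) = 0.27 × 20.320 = 5.4864 mm/d
ETc = Kc × ET₀ = 1.06 × 5.4864 = 5.8156 mm/d
Crop demand D = ETc × 14 d = 5.8156 × 14 = 81.418 mm
D − Pe = 81.418 − 3.4 = 78.018 mm

78.0 mm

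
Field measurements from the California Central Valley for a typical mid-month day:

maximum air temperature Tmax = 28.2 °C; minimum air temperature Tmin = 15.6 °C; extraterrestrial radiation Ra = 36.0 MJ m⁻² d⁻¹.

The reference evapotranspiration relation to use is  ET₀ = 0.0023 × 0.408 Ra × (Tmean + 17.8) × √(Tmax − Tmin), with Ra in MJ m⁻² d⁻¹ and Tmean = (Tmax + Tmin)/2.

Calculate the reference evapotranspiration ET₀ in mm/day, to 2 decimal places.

4.76 mm/day

Tmean = (28.2 + 15.6)/2 = 21.90 °C
0.408 Ra = 0.408 × 36.0 = 14.6880 mm/d equivalent
ET₀ = 0.0023 × 14.6880 × (21.90 + 17.8) × √12.6 = 0.0023 × 14.6880 × 39.70 × 3.5496 = 4.7606 mm/d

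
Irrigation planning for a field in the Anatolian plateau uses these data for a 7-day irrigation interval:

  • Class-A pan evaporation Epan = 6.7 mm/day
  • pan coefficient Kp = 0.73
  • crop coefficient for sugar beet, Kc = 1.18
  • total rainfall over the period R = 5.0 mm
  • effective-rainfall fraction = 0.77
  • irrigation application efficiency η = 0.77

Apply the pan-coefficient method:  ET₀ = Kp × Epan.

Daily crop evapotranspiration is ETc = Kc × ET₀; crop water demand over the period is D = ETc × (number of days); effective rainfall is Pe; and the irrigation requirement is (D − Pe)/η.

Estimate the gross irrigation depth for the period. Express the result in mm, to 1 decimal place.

47.5 mm

ET₀ = 0.73 × 6.7 = 4.8910 mm/d
ETc = Kc × ET₀ = 1.18 × 4.8910 = 5.7714 mm/d
Crop demand D = ETc × 7 d = 5.7714 × 7 = 40.400 mm
Pe = 0.77 × 5.0 = 3.850 mm
D − Pe = 40.400 − 3.850 = 36.550 mm
Gross irrigation = 36.550 / 0.77 = 47.468 mm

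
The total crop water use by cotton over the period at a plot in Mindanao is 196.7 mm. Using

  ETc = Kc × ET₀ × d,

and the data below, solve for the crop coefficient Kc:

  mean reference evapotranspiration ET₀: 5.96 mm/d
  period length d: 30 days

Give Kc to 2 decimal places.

ETc = Kc × ET₀ × d  ⇒  Kc = ETc / (ET₀ × d)
Kc = 196.7 / (5.96 × 30) = 196.7 / 178.80 = 1.1001

1.10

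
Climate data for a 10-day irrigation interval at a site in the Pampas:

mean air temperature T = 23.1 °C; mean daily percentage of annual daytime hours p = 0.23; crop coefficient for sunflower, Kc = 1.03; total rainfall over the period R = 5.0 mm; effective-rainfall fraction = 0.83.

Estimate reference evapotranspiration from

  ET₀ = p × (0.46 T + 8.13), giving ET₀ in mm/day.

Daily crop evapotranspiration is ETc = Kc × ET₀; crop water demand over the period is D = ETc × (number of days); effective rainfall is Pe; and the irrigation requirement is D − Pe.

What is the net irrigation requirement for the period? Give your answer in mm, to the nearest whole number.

ET₀ = 0.23 × (0.46 × 23.1 + 8.13) = 0.23 × 18.756 = 4.3139 mm/d
ETc = Kc × ET₀ = 1.03 × 4.3139 = 4.4433 mm/d
Crop demand D = ETc × 10 d = 4.4433 × 10 = 44.433 mm
Pe = 0.83 × 5.0 = 4.150 mm
D − Pe = 44.433 − 4.150 = 40.283 mm

40 mm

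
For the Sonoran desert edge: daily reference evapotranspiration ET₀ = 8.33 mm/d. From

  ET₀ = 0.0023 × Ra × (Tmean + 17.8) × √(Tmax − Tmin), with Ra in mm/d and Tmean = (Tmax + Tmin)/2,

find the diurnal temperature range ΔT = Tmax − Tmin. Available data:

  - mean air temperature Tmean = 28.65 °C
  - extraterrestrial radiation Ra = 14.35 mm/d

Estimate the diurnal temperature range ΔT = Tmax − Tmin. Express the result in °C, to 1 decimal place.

29.5 °C

√ΔT = ET₀ / [0.0023 × Ra × (Tmean+17.8)] = 8.33 / (0.0023 × 14.35 × 46.45) = 5.4335
ΔT = 5.4335² = 29.523 °C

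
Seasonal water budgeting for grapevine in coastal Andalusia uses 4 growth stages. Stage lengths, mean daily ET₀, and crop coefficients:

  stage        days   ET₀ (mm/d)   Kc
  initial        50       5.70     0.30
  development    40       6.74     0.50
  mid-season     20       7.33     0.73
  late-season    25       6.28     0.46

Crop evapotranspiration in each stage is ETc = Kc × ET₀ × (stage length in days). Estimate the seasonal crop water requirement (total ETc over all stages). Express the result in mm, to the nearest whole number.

initial: 0.30 × 5.70 × 50 = 85.50 mm
development: 0.50 × 6.74 × 40 = 134.80 mm
mid-season: 0.73 × 7.33 × 20 = 107.02 mm
late-season: 0.46 × 6.28 × 25 = 72.22 mm
Seasonal total = 399.54 mm

400 mm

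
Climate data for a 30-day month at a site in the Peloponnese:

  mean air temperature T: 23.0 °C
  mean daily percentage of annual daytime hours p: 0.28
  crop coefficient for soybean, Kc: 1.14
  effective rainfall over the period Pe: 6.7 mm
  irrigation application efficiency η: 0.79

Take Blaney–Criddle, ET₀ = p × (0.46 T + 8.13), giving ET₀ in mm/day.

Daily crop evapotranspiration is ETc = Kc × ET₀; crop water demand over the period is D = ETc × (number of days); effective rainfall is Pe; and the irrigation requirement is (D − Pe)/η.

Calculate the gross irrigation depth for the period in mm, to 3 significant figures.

218 mm

ET₀ = 0.28 × (0.46 × 23.0 + 8.13) = 0.28 × 18.710 = 5.2388 mm/d
ETc = Kc × ET₀ = 1.14 × 5.2388 = 5.9722 mm/d
Crop demand D = ETc × 30 d = 5.9722 × 30 = 179.166 mm
D − Pe = 179.166 − 6.7 = 172.466 mm
Gross irrigation = 172.466 / 0.79 = 218.311 mm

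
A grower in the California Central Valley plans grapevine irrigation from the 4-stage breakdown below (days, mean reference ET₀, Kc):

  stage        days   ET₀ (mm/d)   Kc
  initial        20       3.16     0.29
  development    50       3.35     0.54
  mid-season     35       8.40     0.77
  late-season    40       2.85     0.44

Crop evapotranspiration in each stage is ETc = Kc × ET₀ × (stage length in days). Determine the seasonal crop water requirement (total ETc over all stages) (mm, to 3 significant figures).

initial: 0.29 × 3.16 × 20 = 18.33 mm
development: 0.54 × 3.35 × 50 = 90.45 mm
mid-season: 0.77 × 8.40 × 35 = 226.38 mm
late-season: 0.44 × 2.85 × 40 = 50.16 mm
Seasonal total = 385.32 mm

385 mm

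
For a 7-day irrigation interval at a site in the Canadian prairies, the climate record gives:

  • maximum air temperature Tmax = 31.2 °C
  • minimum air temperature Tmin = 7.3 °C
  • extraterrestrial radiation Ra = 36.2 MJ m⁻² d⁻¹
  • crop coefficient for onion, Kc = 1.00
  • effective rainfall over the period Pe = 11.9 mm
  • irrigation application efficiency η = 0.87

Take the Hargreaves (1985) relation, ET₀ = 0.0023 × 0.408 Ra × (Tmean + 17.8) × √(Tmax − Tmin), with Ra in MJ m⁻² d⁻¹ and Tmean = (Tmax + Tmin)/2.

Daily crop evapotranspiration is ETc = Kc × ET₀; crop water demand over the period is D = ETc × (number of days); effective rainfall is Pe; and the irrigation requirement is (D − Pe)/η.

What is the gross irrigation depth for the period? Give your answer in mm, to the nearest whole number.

36 mm

Tmean = (31.2 + 7.3)/2 = 19.25 °C
0.408 Ra = 0.408 × 36.2 = 14.7696 mm/d equivalent
ET₀ = 0.0023 × 14.7696 × (19.25 + 17.8) × √23.9 = 0.0023 × 14.7696 × 37.05 × 4.8888 = 6.1530 mm/d
ETc = Kc × ET₀ = 1.00 × 6.1530 = 6.1530 mm/d
Crop demand D = ETc × 7 d = 6.1530 × 7 = 43.071 mm
D − Pe = 43.071 − 11.9 = 31.171 mm
Gross irrigation = 31.171 / 0.87 = 35.829 mm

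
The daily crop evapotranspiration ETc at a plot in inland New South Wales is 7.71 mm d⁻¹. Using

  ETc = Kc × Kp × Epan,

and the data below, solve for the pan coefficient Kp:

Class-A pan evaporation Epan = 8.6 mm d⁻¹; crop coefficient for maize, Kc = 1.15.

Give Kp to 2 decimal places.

ETc = Kc × Kp × Epan  ⇒  Kp = ETc / (Kc × Epan)
Kp = 7.71 / (1.15 × 8.6) = 7.71 / 9.890 = 0.7796

0.78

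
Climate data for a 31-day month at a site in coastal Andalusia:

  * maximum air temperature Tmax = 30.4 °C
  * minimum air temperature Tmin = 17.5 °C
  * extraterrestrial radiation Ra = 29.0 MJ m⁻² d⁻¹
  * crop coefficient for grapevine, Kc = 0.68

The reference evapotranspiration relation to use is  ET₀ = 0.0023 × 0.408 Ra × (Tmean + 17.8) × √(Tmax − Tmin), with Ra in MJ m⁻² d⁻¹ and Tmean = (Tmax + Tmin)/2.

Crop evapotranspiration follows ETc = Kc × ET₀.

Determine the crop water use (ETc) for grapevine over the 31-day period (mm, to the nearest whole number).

Tmean = (30.4 + 17.5)/2 = 23.95 °C
0.408 Ra = 0.408 × 29.0 = 11.8320 mm/d equivalent
ET₀ = 0.0023 × 11.8320 × (23.95 + 17.8) × √12.9 = 0.0023 × 11.8320 × 41.75 × 3.5917 = 4.0808 mm/d
ETc = Kc × ET₀ = 0.68 × 4.0808 = 2.7749 mm/d
Over 31 days: 2.7749 × 31 = 86.022 mm

86 mm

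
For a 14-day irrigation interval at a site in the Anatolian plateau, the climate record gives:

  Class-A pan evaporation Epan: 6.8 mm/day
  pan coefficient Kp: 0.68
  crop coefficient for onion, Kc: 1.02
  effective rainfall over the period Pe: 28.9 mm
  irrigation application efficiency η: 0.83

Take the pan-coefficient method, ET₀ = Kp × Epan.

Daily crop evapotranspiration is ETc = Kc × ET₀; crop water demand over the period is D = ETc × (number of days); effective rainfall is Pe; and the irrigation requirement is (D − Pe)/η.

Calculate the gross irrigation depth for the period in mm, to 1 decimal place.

44.7 mm

ET₀ = 0.68 × 6.8 = 4.6240 mm/d
ETc = Kc × ET₀ = 1.02 × 4.6240 = 4.7165 mm/d
Crop demand D = ETc × 14 d = 4.7165 × 14 = 66.031 mm
D − Pe = 66.031 − 28.9 = 37.131 mm
Gross irrigation = 37.131 / 0.83 = 44.736 mm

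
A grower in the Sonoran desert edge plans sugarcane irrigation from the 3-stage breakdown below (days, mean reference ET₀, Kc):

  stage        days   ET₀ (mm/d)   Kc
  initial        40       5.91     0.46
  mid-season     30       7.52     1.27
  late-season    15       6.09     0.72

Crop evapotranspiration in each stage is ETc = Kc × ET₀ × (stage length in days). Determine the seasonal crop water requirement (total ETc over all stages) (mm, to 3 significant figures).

461 mm

initial: 0.46 × 5.91 × 40 = 108.74 mm
mid-season: 1.27 × 7.52 × 30 = 286.51 mm
late-season: 0.72 × 6.09 × 15 = 65.77 mm
Seasonal total = 461.02 mm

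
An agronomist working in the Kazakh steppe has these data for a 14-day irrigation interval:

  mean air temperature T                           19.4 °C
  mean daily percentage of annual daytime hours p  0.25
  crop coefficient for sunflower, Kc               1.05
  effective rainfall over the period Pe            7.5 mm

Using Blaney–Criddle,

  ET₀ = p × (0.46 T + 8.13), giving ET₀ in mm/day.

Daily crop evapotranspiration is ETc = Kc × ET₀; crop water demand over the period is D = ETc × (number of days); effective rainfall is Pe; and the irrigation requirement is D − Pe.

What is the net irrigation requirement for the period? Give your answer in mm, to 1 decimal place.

55.2 mm

ET₀ = 0.25 × (0.46 × 19.4 + 8.13) = 0.25 × 17.054 = 4.2635 mm/d
ETc = Kc × ET₀ = 1.05 × 4.2635 = 4.4767 mm/d
Crop demand D = ETc × 14 d = 4.4767 × 14 = 62.674 mm
D − Pe = 62.674 − 7.5 = 55.174 mm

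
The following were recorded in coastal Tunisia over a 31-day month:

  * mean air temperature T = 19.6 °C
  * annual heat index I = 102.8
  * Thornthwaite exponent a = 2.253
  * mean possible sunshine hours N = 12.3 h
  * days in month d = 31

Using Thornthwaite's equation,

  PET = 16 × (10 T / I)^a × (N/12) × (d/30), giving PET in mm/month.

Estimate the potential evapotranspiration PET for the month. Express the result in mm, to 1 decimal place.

72.5 mm

10T/I = 10 × 19.6 / 102.8 = 1.9066
(10T/I)^a = 1.9066^2.253 = 4.2798
Uncorrected PET = 16 × 4.2798 = 68.477 mm
Correction = (N/12)(d/30) = (12.3/12)(31/30) = 1.0592
PET = 68.477 × 1.0592 = 72.531 mm/month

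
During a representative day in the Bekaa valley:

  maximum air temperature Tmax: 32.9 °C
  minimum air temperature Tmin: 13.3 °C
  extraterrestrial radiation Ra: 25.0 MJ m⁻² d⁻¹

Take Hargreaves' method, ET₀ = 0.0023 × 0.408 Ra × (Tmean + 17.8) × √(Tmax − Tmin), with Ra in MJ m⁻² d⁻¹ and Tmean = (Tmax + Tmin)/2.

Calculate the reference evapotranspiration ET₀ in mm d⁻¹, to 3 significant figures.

4.25 mm d⁻¹

Tmean = (32.9 + 13.3)/2 = 23.10 °C
0.408 Ra = 0.408 × 25.0 = 10.2000 mm/d equivalent
ET₀ = 0.0023 × 10.2000 × (23.10 + 17.8) × √19.6 = 0.0023 × 10.2000 × 40.90 × 4.4272 = 4.2480 mm/d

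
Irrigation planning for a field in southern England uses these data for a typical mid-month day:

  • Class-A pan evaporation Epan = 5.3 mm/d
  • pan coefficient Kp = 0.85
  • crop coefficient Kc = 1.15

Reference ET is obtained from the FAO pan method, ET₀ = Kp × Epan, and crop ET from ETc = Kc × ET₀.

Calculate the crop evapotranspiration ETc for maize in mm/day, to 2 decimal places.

ET₀ = 0.85 × 5.3 = 4.5050 mm/d
ETc = Kc × ET₀ = 1.15 × 4.5050 = 5.1808 mm/d

5.18 mm/day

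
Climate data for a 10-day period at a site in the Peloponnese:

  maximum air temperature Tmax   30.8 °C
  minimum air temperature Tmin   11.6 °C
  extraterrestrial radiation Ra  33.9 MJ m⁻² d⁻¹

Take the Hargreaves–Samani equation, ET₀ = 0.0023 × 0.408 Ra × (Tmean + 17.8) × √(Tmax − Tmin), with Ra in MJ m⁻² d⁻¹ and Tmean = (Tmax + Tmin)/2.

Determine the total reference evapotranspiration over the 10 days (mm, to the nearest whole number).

54 mm

Tmean = (30.8 + 11.6)/2 = 21.20 °C
0.408 Ra = 0.408 × 33.9 = 13.8312 mm/d equivalent
ET₀ = 0.0023 × 13.8312 × (21.20 + 17.8) × √19.2 = 0.0023 × 13.8312 × 39.00 × 4.3818 = 5.4363 mm/d
Over 10 days: 5.4363 × 10 = 54.363 mm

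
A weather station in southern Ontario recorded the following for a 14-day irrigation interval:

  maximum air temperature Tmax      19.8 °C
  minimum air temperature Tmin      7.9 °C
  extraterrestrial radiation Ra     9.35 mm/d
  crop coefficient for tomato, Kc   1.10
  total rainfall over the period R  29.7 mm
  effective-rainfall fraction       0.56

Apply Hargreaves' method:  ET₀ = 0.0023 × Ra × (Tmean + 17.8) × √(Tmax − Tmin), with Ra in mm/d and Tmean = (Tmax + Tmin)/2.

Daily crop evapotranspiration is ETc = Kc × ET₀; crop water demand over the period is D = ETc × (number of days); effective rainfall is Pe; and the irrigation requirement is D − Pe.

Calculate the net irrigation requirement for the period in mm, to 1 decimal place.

19.5 mm

Tmean = (19.8 + 7.9)/2 = 13.85 °C
ET₀ = 0.0023 × 9.35 × (13.85 + 17.8) × √11.9 = 0.0023 × 9.35 × 31.65 × 3.4496 = 2.3479 mm/d
ETc = Kc × ET₀ = 1.10 × 2.3479 = 2.5827 mm/d
Crop demand D = ETc × 14 d = 2.5827 × 14 = 36.158 mm
Pe = 0.56 × 29.7 = 16.632 mm
D − Pe = 36.158 − 16.632 = 19.526 mm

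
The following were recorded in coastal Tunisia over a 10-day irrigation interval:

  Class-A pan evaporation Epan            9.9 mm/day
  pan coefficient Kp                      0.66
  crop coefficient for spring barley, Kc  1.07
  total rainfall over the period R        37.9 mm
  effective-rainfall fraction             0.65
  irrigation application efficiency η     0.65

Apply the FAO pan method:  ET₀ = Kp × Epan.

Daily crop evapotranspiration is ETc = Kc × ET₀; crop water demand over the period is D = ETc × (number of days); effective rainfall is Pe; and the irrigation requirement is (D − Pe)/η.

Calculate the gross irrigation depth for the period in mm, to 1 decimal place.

69.7 mm

ET₀ = 0.66 × 9.9 = 6.5340 mm/d
ETc = Kc × ET₀ = 1.07 × 6.5340 = 6.9914 mm/d
Crop demand D = ETc × 10 d = 6.9914 × 10 = 69.914 mm
Pe = 0.65 × 37.9 = 24.635 mm
D − Pe = 69.914 − 24.635 = 45.279 mm
Gross irrigation = 45.279 / 0.65 = 69.660 mm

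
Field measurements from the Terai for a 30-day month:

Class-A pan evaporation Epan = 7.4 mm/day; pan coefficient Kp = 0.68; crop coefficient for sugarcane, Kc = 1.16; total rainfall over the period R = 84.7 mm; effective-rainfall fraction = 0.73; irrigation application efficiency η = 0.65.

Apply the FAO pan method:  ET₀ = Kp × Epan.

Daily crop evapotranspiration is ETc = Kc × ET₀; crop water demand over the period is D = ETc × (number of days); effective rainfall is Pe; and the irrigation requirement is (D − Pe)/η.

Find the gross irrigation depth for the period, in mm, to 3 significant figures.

ET₀ = 0.68 × 7.4 = 5.0320 mm/d
ETc = Kc × ET₀ = 1.16 × 5.0320 = 5.8371 mm/d
Crop demand D = ETc × 30 d = 5.8371 × 30 = 175.113 mm
Pe = 0.73 × 84.7 = 61.831 mm
D − Pe = 175.113 − 61.831 = 113.282 mm
Gross irrigation = 113.282 / 0.65 = 174.280 mm

174 mm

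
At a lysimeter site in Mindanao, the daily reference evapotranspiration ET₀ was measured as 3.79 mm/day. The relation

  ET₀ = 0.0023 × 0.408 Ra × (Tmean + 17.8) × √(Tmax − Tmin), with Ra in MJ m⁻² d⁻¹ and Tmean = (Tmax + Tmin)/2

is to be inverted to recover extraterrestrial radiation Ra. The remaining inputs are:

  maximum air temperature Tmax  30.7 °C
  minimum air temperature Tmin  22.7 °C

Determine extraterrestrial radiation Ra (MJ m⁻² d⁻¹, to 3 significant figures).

32.1 MJ m⁻² d⁻¹

Tmean = (30.7+22.7)/2 = 26.70 °C; ΔT = 8.0
Ra = ET₀ / [0.0023 × 0.408 × (Tmean+17.8) × √ΔT]
   = 3.79 / (0.0023 × 0.408 × 44.50 × 2.8284) = 32.089 MJ m⁻² d⁻¹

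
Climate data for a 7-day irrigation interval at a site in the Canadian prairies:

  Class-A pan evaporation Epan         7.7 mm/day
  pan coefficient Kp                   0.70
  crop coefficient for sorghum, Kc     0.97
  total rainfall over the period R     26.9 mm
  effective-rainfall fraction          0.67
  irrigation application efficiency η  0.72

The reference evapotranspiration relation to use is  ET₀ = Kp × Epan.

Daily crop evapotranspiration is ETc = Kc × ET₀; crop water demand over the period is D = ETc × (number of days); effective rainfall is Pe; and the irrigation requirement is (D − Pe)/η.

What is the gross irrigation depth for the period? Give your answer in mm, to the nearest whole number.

26 mm

ET₀ = 0.70 × 7.7 = 5.3900 mm/d
ETc = Kc × ET₀ = 0.97 × 5.3900 = 5.2283 mm/d
Crop demand D = ETc × 7 d = 5.2283 × 7 = 36.598 mm
Pe = 0.67 × 26.9 = 18.023 mm
D − Pe = 36.598 − 18.023 = 18.575 mm
Gross irrigation = 18.575 / 0.72 = 25.799 mm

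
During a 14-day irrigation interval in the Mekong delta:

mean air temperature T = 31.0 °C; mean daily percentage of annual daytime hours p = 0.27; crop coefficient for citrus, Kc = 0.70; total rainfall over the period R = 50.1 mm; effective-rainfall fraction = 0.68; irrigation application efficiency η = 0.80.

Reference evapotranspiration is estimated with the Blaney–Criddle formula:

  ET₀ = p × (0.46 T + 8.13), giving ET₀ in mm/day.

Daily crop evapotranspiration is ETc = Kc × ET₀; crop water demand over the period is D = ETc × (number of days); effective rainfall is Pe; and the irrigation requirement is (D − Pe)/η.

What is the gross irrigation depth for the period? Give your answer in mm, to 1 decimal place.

31.5 mm

ET₀ = 0.27 × (0.46 × 31.0 + 8.13) = 0.27 × 22.390 = 6.0453 mm/d
ETc = Kc × ET₀ = 0.70 × 6.0453 = 4.2317 mm/d
Crop demand D = ETc × 14 d = 4.2317 × 14 = 59.244 mm
Pe = 0.68 × 50.1 = 34.068 mm
D − Pe = 59.244 − 34.068 = 25.176 mm
Gross irrigation = 25.176 / 0.80 = 31.470 mm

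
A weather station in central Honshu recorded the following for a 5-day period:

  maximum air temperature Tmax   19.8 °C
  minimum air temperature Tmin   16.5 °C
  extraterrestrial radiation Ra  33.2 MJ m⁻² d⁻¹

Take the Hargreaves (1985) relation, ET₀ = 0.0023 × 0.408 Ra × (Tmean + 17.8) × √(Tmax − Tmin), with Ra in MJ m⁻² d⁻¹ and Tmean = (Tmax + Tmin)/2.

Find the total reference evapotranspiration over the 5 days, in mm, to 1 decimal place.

Tmean = (19.8 + 16.5)/2 = 18.15 °C
0.408 Ra = 0.408 × 33.2 = 13.5456 mm/d equivalent
ET₀ = 0.0023 × 13.5456 × (18.15 + 17.8) × √3.3 = 0.0023 × 13.5456 × 35.95 × 1.8166 = 2.0346 mm/d
Over 5 days: 2.0346 × 5 = 10.173 mm

10.2 mm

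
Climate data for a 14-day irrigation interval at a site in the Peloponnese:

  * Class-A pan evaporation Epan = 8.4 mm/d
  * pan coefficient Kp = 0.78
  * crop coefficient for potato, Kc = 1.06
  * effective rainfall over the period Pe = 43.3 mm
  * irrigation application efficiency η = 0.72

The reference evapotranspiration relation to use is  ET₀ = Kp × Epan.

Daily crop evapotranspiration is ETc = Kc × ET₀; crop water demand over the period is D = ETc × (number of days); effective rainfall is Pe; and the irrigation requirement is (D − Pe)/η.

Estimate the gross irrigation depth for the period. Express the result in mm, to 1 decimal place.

74.9 mm

ET₀ = 0.78 × 8.4 = 6.5520 mm/d
ETc = Kc × ET₀ = 1.06 × 6.5520 = 6.9451 mm/d
Crop demand D = ETc × 14 d = 6.9451 × 14 = 97.231 mm
D − Pe = 97.231 − 43.3 = 53.931 mm
Gross irrigation = 53.931 / 0.72 = 74.904 mm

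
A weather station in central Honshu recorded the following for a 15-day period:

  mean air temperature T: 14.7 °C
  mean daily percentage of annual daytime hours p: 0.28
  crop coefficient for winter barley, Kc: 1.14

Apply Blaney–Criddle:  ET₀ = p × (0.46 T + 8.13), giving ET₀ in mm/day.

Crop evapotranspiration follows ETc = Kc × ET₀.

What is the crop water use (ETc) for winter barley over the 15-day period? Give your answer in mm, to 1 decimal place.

ET₀ = 0.28 × (0.46 × 14.7 + 8.13) = 0.28 × 14.892 = 4.1698 mm/d
ETc = Kc × ET₀ = 1.14 × 4.1698 = 4.7536 mm/d
Over 15 days: 4.7536 × 15 = 71.304 mm

71.3 mm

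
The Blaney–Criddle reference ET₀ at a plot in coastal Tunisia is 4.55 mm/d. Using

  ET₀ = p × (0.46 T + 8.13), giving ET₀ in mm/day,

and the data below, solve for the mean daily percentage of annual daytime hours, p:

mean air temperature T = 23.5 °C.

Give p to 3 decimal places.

p = ET₀ / (0.46 T + 8.13) = 4.55 / (0.46 × 23.5 + 8.13) = 4.55 / 18.940 = 0.2402

0.240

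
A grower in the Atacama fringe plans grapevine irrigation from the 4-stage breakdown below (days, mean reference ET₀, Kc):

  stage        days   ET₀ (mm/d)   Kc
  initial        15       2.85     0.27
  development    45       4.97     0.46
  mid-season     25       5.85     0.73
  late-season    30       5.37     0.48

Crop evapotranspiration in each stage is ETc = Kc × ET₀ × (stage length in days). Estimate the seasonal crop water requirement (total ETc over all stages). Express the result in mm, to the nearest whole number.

299 mm

initial: 0.27 × 2.85 × 15 = 11.54 mm
development: 0.46 × 4.97 × 45 = 102.88 mm
mid-season: 0.73 × 5.85 × 25 = 106.76 mm
late-season: 0.48 × 5.37 × 30 = 77.33 mm
Seasonal total = 298.51 mm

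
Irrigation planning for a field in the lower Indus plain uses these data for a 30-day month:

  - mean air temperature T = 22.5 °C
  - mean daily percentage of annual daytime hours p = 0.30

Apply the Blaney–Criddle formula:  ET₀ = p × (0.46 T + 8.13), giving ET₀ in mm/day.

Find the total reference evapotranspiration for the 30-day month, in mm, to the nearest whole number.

ET₀ = 0.30 × (0.46 × 22.5 + 8.13) = 0.30 × 18.480 = 5.5440 mm/d
Monthly total = 5.5440 × 30 = 166.320 mm

166 mm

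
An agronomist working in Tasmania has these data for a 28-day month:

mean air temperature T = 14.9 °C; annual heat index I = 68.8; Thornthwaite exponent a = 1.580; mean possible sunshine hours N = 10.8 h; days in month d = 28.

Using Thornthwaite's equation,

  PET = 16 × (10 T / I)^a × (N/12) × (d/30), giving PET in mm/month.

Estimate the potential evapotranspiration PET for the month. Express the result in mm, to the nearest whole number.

10T/I = 10 × 14.9 / 68.8 = 2.1657
(10T/I)^a = 2.1657^1.580 = 3.3904
Uncorrected PET = 16 × 3.3904 = 54.246 mm
Correction = (N/12)(d/30) = (10.8/12)(28/30) = 0.8400
PET = 54.246 × 0.8400 = 45.567 mm/month

46 mm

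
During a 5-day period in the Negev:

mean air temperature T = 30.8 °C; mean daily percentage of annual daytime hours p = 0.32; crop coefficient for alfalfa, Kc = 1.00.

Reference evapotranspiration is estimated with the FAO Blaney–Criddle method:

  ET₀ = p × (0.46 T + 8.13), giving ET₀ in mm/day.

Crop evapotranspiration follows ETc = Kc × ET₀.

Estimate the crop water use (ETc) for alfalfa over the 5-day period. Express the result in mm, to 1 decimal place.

ET₀ = 0.32 × (0.46 × 30.8 + 8.13) = 0.32 × 22.298 = 7.1354 mm/d
ETc = Kc × ET₀ = 1.00 × 7.1354 = 7.1354 mm/d
Over 5 days: 7.1354 × 5 = 35.677 mm

35.7 mm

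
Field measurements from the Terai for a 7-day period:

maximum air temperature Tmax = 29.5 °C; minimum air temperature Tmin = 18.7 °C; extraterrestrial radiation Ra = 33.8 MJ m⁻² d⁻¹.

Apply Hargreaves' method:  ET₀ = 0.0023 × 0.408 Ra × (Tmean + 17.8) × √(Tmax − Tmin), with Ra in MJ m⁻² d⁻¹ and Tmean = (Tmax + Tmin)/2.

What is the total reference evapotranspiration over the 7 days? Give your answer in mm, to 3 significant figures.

30.6 mm

Tmean = (29.5 + 18.7)/2 = 24.10 °C
0.408 Ra = 0.408 × 33.8 = 13.7904 mm/d equivalent
ET₀ = 0.0023 × 13.7904 × (24.10 + 17.8) × √10.8 = 0.0023 × 13.7904 × 41.90 × 3.2863 = 4.3674 mm/d
Over 7 days: 4.3674 × 7 = 30.572 mm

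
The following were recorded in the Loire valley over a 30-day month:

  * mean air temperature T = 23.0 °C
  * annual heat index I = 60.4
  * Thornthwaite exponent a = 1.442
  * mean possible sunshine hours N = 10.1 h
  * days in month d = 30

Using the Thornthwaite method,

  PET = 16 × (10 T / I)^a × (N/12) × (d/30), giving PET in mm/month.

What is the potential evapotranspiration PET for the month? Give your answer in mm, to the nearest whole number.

93 mm

10T/I = 10 × 23.0 / 60.4 = 3.8079
(10T/I)^a = 3.8079^1.442 = 6.8762
Uncorrected PET = 16 × 6.8762 = 110.019 mm
Correction = (N/12)(d/30) = (10.1/12)(30/30) = 0.8417
PET = 110.019 × 0.8417 = 92.603 mm/month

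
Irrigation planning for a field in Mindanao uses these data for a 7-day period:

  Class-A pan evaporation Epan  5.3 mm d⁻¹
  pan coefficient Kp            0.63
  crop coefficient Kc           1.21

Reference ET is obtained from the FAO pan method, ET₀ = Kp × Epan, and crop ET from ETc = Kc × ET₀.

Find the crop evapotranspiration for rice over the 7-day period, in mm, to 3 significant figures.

ET₀ = 0.63 × 5.3 = 3.3390 mm/d
ETc = Kc × ET₀ = 1.21 × 3.3390 = 4.0402 mm/d
Over 7 days: 4.0402 × 7 = 28.281 mm

28.3 mm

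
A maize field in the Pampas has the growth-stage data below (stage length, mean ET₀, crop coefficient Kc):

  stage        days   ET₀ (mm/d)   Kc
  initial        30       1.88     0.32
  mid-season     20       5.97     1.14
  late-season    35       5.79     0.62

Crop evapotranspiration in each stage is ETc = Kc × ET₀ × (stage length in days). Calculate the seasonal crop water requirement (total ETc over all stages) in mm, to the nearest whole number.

initial: 0.32 × 1.88 × 30 = 18.05 mm
mid-season: 1.14 × 5.97 × 20 = 136.12 mm
late-season: 0.62 × 5.79 × 35 = 125.64 mm
Seasonal total = 279.81 mm

280 mm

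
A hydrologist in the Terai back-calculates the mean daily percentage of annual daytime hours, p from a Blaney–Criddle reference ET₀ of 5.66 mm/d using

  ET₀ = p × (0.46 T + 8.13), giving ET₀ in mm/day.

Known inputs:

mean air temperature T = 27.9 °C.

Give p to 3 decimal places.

0.270

p = ET₀ / (0.46 T + 8.13) = 5.66 / (0.46 × 27.9 + 8.13) = 5.66 / 20.964 = 0.2700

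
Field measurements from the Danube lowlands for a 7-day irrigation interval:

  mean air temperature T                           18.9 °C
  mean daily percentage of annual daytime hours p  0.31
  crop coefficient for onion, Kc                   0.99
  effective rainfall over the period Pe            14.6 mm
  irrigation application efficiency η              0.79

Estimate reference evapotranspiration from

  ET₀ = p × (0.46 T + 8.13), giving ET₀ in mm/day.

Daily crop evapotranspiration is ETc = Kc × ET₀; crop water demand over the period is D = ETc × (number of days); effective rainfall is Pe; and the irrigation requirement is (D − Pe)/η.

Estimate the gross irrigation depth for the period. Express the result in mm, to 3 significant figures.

ET₀ = 0.31 × (0.46 × 18.9 + 8.13) = 0.31 × 16.824 = 5.2154 mm/d
ETc = Kc × ET₀ = 0.99 × 5.2154 = 5.1632 mm/d
Crop demand D = ETc × 7 d = 5.1632 × 7 = 36.142 mm
D − Pe = 36.142 − 14.6 = 21.542 mm
Gross irrigation = 21.542 / 0.79 = 27.268 mm

27.3 mm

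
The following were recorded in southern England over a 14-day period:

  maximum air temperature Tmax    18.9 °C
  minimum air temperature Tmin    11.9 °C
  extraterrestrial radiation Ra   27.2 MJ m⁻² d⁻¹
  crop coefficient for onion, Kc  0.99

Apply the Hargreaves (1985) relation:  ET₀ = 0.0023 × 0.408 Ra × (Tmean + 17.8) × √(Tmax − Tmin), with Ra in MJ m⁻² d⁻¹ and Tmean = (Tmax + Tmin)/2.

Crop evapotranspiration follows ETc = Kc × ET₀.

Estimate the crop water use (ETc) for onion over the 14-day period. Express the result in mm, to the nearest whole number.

Tmean = (18.9 + 11.9)/2 = 15.40 °C
0.408 Ra = 0.408 × 27.2 = 11.0976 mm/d equivalent
ET₀ = 0.0023 × 11.0976 × (15.40 + 17.8) × √7.0 = 0.0023 × 11.0976 × 33.20 × 2.6458 = 2.2421 mm/d
ETc = Kc × ET₀ = 0.99 × 2.2421 = 2.2197 mm/d
Over 14 days: 2.2197 × 14 = 31.076 mm

31 mm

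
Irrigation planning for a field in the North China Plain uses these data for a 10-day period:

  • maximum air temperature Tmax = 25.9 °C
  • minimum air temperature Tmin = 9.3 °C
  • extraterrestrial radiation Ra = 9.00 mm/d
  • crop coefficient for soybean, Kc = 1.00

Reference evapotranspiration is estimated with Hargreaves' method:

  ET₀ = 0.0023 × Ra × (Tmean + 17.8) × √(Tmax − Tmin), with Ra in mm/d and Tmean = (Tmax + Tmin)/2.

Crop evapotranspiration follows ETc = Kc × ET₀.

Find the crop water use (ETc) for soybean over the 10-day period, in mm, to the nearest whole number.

Tmean = (25.9 + 9.3)/2 = 17.60 °C
ET₀ = 0.0023 × 9.00 × (17.60 + 17.8) × √16.6 = 0.0023 × 9.00 × 35.40 × 4.0743 = 2.9856 mm/d
ETc = Kc × ET₀ = 1.00 × 2.9856 = 2.9856 mm/d
Over 10 days: 2.9856 × 10 = 29.856 mm

30 mm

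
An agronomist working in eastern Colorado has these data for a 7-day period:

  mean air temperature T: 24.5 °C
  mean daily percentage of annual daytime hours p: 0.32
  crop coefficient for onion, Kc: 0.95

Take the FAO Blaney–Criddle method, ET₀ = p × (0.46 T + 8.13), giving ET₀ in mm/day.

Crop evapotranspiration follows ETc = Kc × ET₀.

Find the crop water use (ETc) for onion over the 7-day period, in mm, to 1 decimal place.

ET₀ = 0.32 × (0.46 × 24.5 + 8.13) = 0.32 × 19.400 = 6.2080 mm/d
ETc = Kc × ET₀ = 0.95 × 6.2080 = 5.8976 mm/d
Over 7 days: 5.8976 × 7 = 41.283 mm

41.3 mm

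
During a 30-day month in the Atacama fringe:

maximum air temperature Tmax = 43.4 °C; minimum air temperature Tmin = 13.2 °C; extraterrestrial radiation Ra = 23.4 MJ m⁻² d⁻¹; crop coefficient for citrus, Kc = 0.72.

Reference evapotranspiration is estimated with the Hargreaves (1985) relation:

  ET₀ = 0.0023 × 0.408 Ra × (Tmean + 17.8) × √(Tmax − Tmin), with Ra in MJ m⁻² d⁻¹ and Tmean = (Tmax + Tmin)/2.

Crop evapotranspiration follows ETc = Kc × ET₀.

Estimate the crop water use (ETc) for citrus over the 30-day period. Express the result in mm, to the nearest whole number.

Tmean = (43.4 + 13.2)/2 = 28.30 °C
0.408 Ra = 0.408 × 23.4 = 9.5472 mm/d equivalent
ET₀ = 0.0023 × 9.5472 × (28.30 + 17.8) × √30.2 = 0.0023 × 9.5472 × 46.10 × 5.4955 = 5.5630 mm/d
ETc = Kc × ET₀ = 0.72 × 5.5630 = 4.0054 mm/d
Over 30 days: 4.0054 × 30 = 120.162 mm

120 mm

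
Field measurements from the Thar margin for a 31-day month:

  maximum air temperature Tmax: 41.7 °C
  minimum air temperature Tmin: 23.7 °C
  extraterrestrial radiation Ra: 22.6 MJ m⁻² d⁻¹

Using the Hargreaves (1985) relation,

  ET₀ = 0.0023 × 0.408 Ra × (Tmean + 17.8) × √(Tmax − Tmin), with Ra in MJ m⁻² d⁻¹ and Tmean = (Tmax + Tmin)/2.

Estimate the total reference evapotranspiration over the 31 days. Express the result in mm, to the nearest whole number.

141 mm

Tmean = (41.7 + 23.7)/2 = 32.70 °C
0.408 Ra = 0.408 × 22.6 = 9.2208 mm/d equivalent
ET₀ = 0.0023 × 9.2208 × (32.70 + 17.8) × √18.0 = 0.0023 × 9.2208 × 50.50 × 4.2426 = 4.5438 mm/d
Over 31 days: 4.5438 × 31 = 140.858 mm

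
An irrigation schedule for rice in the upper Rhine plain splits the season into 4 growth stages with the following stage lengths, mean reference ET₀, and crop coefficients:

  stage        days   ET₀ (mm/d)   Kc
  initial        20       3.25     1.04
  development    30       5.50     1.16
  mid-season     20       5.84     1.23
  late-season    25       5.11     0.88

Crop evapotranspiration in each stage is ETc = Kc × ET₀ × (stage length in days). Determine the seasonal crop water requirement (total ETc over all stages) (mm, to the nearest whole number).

515 mm

initial: 1.04 × 3.25 × 20 = 67.60 mm
development: 1.16 × 5.50 × 30 = 191.40 mm
mid-season: 1.23 × 5.84 × 20 = 143.66 mm
late-season: 0.88 × 5.11 × 25 = 112.42 mm
Seasonal total = 515.08 mm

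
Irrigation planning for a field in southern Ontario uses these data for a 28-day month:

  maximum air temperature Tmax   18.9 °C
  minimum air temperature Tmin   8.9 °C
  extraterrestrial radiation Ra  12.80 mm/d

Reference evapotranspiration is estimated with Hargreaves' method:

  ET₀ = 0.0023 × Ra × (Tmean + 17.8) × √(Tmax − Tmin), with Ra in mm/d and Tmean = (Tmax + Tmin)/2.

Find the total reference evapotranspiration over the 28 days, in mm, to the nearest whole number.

Tmean = (18.9 + 8.9)/2 = 13.90 °C
ET₀ = 0.0023 × 12.80 × (13.90 + 17.8) × √10.0 = 0.0023 × 12.80 × 31.70 × 3.1623 = 2.9512 mm/d
Over 28 days: 2.9512 × 28 = 82.634 mm

83 mm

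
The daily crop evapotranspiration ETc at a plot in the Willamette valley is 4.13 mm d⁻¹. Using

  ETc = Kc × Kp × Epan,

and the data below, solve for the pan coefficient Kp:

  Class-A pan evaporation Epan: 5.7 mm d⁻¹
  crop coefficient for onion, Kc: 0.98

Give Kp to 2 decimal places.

0.74

ETc = Kc × Kp × Epan  ⇒  Kp = ETc / (Kc × Epan)
Kp = 4.13 / (0.98 × 5.7) = 4.13 / 5.586 = 0.7393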